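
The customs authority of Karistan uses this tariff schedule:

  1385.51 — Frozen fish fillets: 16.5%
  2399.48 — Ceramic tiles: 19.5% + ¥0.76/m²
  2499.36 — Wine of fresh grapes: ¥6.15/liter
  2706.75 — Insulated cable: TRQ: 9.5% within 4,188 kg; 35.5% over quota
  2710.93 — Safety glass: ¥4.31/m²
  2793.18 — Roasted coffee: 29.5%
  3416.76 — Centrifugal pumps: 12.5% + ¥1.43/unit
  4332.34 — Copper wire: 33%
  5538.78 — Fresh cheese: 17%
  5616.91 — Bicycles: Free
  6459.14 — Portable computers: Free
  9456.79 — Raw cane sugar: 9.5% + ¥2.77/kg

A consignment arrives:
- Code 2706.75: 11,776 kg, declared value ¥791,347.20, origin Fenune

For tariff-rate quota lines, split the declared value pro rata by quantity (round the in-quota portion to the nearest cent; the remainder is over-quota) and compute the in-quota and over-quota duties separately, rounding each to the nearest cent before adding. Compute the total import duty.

¥207,755.52

Line 1 (2706.75, Fenune, 11,776 kg, ¥791,347.20):
Code 2706.75 is under a tariff-rate quota (threshold 4,188 kg). In-quota: 4,188 kg at 9.5%; over-quota: 7,588 kg at 35.5%.
Pro-rata value split: in-quota = ¥791,347.20 × 4,188/11,776 = ¥281,433.60; over-quota = ¥791,347.20 − ¥281,433.60 = ¥509,913.60.
In-quota duty = ¥281,433.60 × 9.5% = ¥26,736.19. Over-quota duty = ¥509,913.60 × 35.5% = ¥181,019.33.
Line duty = ¥26,736.19 + ¥181,019.33 = ¥207,755.52.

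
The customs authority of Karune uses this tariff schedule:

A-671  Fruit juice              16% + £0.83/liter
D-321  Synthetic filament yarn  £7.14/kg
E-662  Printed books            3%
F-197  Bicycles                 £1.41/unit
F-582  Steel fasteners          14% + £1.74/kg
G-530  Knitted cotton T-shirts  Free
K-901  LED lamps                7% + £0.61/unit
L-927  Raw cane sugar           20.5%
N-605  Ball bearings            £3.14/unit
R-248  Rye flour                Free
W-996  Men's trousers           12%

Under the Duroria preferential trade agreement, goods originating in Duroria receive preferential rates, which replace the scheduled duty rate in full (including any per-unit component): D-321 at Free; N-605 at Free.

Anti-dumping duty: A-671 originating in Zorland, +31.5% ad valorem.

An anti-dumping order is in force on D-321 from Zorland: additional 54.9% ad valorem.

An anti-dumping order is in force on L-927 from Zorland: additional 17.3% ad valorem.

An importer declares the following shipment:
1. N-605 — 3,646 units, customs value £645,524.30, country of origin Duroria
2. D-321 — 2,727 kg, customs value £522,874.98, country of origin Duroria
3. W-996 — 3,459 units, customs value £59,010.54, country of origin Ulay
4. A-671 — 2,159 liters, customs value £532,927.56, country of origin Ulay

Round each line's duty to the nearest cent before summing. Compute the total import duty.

£94,141.64

Line 1 (N-605, Duroria, 3,646 units, £645,524.30):
Base rate for N-605 is £3.14/unit.
Origin Duroria qualifies under the Karune–Duroria agreement and N-605 is covered: preferential rate Free applies instead.
Duty = £645,524.30 × 0% = £0.00.
Line 2 (D-321, Duroria, 2,727 kg, £522,874.98):
Base rate for D-321 is £7.14/kg.
Origin Duroria qualifies under the Karune–Duroria agreement and D-321 is covered: preferential rate Free applies instead.
The additional-duty order on D-321 targets Zorland, not Duroria; it does not apply.
Duty = £522,874.98 × 0% = £0.00.
Line 3 (W-996, Ulay, 3,459 units, £59,010.54):
Base rate for W-996 is 12%.
Duty = £59,010.54 × 12% = £7,081.26.
Line 4 (A-671, Ulay, 2,159 liters, £532,927.56):
Base rate for A-671 is 16% + £0.83/liter.
The additional-duty order on A-671 targets Zorland, not Ulay; it does not apply.
Duty = £532,927.56 × 16% + 2,159 × £0.83 = £87,060.38.
Total = £0.00 + £0.00 + £7,081.26 + £87,060.38 = £94,141.64.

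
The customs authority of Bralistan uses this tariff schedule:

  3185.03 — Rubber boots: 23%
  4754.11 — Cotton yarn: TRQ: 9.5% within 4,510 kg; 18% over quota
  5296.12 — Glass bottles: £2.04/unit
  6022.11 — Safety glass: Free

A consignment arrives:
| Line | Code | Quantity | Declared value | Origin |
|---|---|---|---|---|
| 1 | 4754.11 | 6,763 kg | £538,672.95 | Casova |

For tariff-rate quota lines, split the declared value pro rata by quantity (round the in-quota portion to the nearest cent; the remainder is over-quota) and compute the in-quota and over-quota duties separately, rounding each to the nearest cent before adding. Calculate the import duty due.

£66,427.30

Line 1 (4754.11, Casova, 6,763 kg, £538,672.95):
Code 4754.11 is under a tariff-rate quota (threshold 4,510 kg). In-quota: 4,510 kg at 9.5%; over-quota: 2,253 kg at 18%.
Pro-rata value split: in-quota = £538,672.95 × 4,510/6,763 = £359,221.50; over-quota = £538,672.95 − £359,221.50 = £179,451.45.
In-quota duty = £359,221.50 × 9.5% = £34,126.04. Over-quota duty = £179,451.45 × 18% = £32,301.26.
Line duty = £34,126.04 + £32,301.26 = £66,427.30.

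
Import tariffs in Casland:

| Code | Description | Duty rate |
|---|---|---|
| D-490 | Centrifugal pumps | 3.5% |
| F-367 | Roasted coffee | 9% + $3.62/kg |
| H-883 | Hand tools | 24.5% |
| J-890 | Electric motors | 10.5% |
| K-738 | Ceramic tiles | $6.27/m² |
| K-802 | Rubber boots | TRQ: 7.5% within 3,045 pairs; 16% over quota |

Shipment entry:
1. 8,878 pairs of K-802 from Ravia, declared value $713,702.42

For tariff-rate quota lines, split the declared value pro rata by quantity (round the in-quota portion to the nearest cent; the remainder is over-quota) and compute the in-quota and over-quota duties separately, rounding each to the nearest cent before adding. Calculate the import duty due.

Line 1 (K-802, Ravia, 8,878 pairs, $713,702.42):
Code K-802 is under a tariff-rate quota (threshold 3,045 pairs). In-quota: 3,045 pairs at 7.5%; over-quota: 5,833 pairs at 16%.
Pro-rata value split: in-quota = $713,702.42 × 3,045/8,878 = $244,787.55; over-quota = $713,702.42 − $244,787.55 = $468,914.87.
In-quota duty = $244,787.55 × 7.5% = $18,359.07. Over-quota duty = $468,914.87 × 16% = $75,026.38.
Line duty = $18,359.07 + $75,026.38 = $93,385.45.

$93,385.45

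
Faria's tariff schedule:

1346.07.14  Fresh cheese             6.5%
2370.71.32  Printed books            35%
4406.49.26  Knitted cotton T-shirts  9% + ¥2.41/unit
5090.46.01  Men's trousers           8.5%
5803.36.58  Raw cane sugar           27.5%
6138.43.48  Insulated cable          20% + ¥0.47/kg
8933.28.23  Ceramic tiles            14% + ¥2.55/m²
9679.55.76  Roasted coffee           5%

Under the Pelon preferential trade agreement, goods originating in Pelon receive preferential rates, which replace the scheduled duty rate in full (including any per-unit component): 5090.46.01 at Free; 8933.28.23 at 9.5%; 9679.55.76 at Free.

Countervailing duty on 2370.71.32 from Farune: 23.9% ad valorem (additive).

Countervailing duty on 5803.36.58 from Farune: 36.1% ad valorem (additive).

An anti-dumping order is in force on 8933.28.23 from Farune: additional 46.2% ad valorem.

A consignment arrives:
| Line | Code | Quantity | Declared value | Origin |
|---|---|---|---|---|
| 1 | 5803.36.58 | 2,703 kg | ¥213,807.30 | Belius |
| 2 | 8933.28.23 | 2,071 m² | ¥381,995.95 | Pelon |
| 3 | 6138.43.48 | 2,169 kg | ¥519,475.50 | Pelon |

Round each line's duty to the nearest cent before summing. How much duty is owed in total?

Line 1 (5803.36.58, Belius, 2,703 kg, ¥213,807.30):
Base rate for 5803.36.58 is 27.5%.
The additional-duty order on 5803.36.58 targets Farune, not Belius; it does not apply.
Duty = ¥213,807.30 × 27.5% = ¥58,797.01.
Line 2 (8933.28.23, Pelon, 2,071 m², ¥381,995.95):
Base rate for 8933.28.23 is 14% + ¥2.55/m².
Origin Pelon qualifies under the Faria–Pelon agreement and 8933.28.23 is covered: preferential rate 9.5% applies instead.
The additional-duty order on 8933.28.23 targets Farune, not Pelon; it does not apply.
Duty = ¥381,995.95 × 9.5% = ¥36,289.62.
Line 3 (6138.43.48, Pelon, 2,169 kg, ¥519,475.50):
Base rate for 6138.43.48 is 20% + ¥0.47/kg.
Origin Pelon is the FTA partner but 6138.43.48 is not on the preference list; base rate stands.
Duty = ¥519,475.50 × 20% + 2,169 × ¥0.47 = ¥104,914.53.
Total = ¥58,797.01 + ¥36,289.62 + ¥104,914.53 = ¥200,001.16.

¥200,001.16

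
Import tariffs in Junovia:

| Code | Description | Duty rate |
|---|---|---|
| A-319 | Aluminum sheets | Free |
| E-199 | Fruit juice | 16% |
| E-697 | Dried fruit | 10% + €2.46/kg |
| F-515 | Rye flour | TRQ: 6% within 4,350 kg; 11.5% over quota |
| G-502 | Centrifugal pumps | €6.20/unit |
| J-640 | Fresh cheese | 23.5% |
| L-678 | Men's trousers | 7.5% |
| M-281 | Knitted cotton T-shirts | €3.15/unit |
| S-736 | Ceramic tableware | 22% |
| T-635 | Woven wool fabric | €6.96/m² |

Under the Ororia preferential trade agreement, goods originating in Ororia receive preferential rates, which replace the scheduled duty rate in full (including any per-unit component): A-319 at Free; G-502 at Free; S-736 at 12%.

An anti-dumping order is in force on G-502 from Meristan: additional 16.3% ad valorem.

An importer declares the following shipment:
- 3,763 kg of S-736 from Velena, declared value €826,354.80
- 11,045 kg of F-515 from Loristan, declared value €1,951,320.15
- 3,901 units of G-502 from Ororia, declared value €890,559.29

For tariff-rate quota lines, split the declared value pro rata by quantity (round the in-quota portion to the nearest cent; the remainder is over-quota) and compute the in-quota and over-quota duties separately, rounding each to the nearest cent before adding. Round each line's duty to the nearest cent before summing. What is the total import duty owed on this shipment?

Line 1 (S-736, Velena, 3,763 kg, €826,354.80):
Base rate for S-736 is 22%.
S-736 has an FTA preferential rate, but origin Velena is not Ororia; base rate stands.
Duty = €826,354.80 × 22% = €181,798.06.
Line 2 (F-515, Loristan, 11,045 kg, €1,951,320.15):
Code F-515 is under a tariff-rate quota (threshold 4,350 kg). In-quota: 4,350 kg at 6%; over-quota: 6,695 kg at 11.5%.
Pro-rata value split: in-quota = €1,951,320.15 × 4,350/11,045 = €768,514.50; over-quota = €1,951,320.15 − €768,514.50 = €1,182,805.65.
In-quota duty = €768,514.50 × 6% = €46,110.87. Over-quota duty = €1,182,805.65 × 11.5% = €136,022.65.
Line duty = €46,110.87 + €136,022.65 = €182,133.52.
Line 3 (G-502, Ororia, 3,901 units, €890,559.29):
Base rate for G-502 is €6.20/unit.
Origin Ororia qualifies under the Junovia–Ororia agreement and G-502 is covered: preferential rate Free applies instead.
The additional-duty order on G-502 targets Meristan, not Ororia; it does not apply.
Duty = €890,559.29 × 0% = €0.00.
Total = €181,798.06 + €182,133.52 + €0.00 = €363,931.58.

€363,931.58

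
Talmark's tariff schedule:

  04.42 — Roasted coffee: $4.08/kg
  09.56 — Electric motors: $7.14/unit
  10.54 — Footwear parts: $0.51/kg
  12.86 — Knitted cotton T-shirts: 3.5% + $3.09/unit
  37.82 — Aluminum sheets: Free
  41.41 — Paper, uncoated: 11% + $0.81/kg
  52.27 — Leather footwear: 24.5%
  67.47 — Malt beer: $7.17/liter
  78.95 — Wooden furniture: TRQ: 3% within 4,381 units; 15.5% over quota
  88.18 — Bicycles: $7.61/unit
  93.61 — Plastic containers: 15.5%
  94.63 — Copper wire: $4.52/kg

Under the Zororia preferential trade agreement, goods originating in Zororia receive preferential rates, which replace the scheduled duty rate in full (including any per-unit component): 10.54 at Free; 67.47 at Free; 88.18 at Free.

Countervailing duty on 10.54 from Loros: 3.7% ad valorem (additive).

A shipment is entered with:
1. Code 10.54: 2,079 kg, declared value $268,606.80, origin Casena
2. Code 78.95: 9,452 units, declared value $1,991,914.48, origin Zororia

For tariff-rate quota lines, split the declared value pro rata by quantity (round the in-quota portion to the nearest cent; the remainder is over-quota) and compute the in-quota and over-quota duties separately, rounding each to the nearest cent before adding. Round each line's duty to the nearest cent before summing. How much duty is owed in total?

Line 1 (10.54, Casena, 2,079 kg, $268,606.80):
Base rate for 10.54 is $0.51/kg.
10.54 has an FTA preferential rate, but origin Casena is not Zororia; base rate stands.
The additional-duty order on 10.54 targets Loros, not Casena; it does not apply.
Duty = 2,079 × $0.51 = $1,060.29.
Line 2 (78.95, Zororia, 9,452 units, $1,991,914.48):
Code 78.95 is under a tariff-rate quota (threshold 4,381 units). In-quota: 4,381 units at 3%; over-quota: 5,071 units at 15.5%.
Pro-rata value split: in-quota = $1,991,914.48 × 4,381/9,452 = $923,251.94; over-quota = $1,991,914.48 − $923,251.94 = $1,068,662.54.
In-quota duty = $923,251.94 × 3% = $27,697.56. Over-quota duty = $1,068,662.54 × 15.5% = $165,642.69.
Line duty = $27,697.56 + $165,642.69 = $193,340.25.
Total = $1,060.29 + $193,340.25 = $194,400.54.

$194,400.54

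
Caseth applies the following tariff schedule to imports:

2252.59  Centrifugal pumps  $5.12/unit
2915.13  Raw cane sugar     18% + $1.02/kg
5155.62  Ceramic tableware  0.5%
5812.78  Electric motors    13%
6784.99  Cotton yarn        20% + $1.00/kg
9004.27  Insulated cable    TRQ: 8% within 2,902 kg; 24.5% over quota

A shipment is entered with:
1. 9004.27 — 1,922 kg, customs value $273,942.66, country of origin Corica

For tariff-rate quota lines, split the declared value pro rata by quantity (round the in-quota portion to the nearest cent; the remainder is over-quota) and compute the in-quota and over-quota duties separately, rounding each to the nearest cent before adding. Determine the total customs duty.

Line 1 (9004.27, Corica, 1,922 kg, $273,942.66):
Code 9004.27 is under a tariff-rate quota (threshold 2,902 kg). Quantity 1,922 kg is within the quota, so the in-quota rate 8% applies to the full value.
Duty = $273,942.66 × 8% = $21,915.41.

$21,915.41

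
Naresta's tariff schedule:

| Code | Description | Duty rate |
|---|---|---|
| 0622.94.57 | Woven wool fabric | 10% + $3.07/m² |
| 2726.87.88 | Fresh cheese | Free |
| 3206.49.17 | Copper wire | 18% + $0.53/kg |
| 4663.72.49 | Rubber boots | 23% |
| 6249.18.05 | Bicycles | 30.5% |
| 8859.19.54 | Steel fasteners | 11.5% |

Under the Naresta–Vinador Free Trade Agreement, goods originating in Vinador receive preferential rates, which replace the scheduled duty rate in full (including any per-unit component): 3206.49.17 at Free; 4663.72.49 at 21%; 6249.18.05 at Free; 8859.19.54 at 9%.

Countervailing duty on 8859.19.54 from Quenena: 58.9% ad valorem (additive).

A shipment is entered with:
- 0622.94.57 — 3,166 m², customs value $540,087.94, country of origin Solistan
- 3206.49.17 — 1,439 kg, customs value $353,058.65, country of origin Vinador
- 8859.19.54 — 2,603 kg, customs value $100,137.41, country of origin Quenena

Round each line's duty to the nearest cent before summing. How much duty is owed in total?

Line 1 (0622.94.57, Solistan, 3,166 m², $540,087.94):
Base rate for 0622.94.57 is 10% + $3.07/m².
Duty = $540,087.94 × 10% + 3,166 × $3.07 = $63,728.41.
Line 2 (3206.49.17, Vinador, 1,439 kg, $353,058.65):
Base rate for 3206.49.17 is 18% + $0.53/kg.
Origin Vinador qualifies under the Naresta–Vinador agreement and 3206.49.17 is covered: preferential rate Free applies instead.
Duty = $353,058.65 × 0% = $0.00.
Line 3 (8859.19.54, Quenena, 2,603 kg, $100,137.41):
Base rate for 8859.19.54 is 11.5%.
8859.19.54 has an FTA preferential rate, but origin Quenena is not Vinador; base rate stands.
Additional duty on 8859.19.54 from Quenena: +58.9%. Applied ad valorem rate: 11.5% + 58.9% = 70.4%.
Duty = $100,137.41 × 70.4% = $70,496.74.
Total = $63,728.41 + $0.00 + $70,496.74 = $134,225.15.

$134,225.15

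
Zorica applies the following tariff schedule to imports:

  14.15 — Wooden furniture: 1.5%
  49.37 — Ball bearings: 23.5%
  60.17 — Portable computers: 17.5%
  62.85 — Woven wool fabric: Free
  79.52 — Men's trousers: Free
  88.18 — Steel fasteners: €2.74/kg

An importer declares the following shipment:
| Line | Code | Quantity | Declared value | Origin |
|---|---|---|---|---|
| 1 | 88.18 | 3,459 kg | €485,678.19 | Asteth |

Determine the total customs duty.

€9,477.66

Line 1 (88.18, Asteth, 3,459 kg, €485,678.19):
Base rate for 88.18 is €2.74/kg.
Duty = 3,459 × €2.74 = €9,477.66.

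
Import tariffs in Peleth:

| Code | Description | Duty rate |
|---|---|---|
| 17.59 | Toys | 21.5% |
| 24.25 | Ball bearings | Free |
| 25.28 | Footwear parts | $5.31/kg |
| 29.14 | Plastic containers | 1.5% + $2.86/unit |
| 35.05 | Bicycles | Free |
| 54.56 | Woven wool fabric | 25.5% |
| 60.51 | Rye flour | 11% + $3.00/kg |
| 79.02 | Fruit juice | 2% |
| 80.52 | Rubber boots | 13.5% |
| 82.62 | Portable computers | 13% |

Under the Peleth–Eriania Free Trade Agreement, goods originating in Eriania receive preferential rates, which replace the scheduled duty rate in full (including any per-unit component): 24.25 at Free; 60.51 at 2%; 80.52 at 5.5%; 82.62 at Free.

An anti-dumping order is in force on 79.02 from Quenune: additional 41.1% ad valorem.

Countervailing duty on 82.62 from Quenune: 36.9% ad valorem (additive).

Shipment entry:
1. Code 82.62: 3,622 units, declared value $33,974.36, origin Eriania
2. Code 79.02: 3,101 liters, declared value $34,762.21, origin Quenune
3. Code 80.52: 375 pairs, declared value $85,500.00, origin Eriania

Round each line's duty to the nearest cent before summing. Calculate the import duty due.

Line 1 (82.62, Eriania, 3,622 units, $33,974.36):
Base rate for 82.62 is 13%.
Origin Eriania qualifies under the Peleth–Eriania agreement and 82.62 is covered: preferential rate Free applies instead.
The additional-duty order on 82.62 targets Quenune, not Eriania; it does not apply.
Duty = $33,974.36 × 0% = $0.00.
Line 2 (79.02, Quenune, 3,101 liters, $34,762.21):
Base rate for 79.02 is 2%.
Additional duty on 79.02 from Quenune: +41.1%. Applied ad valorem rate: 2% + 41.1% = 43.1%.
Duty = $34,762.21 × 43.1% = $14,982.51.
Line 3 (80.52, Eriania, 375 pairs, $85,500.00):
Base rate for 80.52 is 13.5%.
Origin Eriania qualifies under the Peleth–Eriania agreement and 80.52 is covered: preferential rate 5.5% applies instead.
Duty = $85,500.00 × 5.5% = $4,702.50.
Total = $0.00 + $14,982.51 + $4,702.50 = $19,685.01.

$19,685.01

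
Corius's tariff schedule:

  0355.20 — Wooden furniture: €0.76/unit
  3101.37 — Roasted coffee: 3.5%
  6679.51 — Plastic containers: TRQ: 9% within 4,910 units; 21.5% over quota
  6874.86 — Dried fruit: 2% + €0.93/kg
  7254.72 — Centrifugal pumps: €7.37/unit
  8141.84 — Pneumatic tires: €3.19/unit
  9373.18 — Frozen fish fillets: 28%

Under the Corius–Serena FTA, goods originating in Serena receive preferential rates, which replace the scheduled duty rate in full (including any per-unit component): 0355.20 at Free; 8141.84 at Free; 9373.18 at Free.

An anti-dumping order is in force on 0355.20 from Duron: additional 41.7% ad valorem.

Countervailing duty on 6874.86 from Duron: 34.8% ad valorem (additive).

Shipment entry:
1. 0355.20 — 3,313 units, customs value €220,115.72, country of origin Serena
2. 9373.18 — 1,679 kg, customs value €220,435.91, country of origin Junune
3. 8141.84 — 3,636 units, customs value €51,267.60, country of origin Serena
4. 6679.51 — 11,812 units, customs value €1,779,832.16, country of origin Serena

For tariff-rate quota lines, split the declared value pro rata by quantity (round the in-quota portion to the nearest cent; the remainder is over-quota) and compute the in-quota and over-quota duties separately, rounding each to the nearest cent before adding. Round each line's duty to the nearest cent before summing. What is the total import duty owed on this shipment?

Line 1 (0355.20, Serena, 3,313 units, €220,115.72):
Base rate for 0355.20 is €0.76/unit.
Origin Serena qualifies under the Corius–Serena agreement and 0355.20 is covered: preferential rate Free applies instead.
The additional-duty order on 0355.20 targets Duron, not Serena; it does not apply.
Duty = €220,115.72 × 0% = €0.00.
Line 2 (9373.18, Junune, 1,679 kg, €220,435.91):
Base rate for 9373.18 is 28%.
9373.18 has an FTA preferential rate, but origin Junune is not Serena; base rate stands.
Duty = €220,435.91 × 28% = €61,722.05.
Line 3 (8141.84, Serena, 3,636 units, €51,267.60):
Base rate for 8141.84 is €3.19/unit.
Origin Serena qualifies under the Corius–Serena agreement and 8141.84 is covered: preferential rate Free applies instead.
Duty = €51,267.60 × 0% = €0.00.
Line 4 (6679.51, Serena, 11,812 units, €1,779,832.16):
Code 6679.51 is under a tariff-rate quota (threshold 4,910 units). In-quota: 4,910 units at 9%; over-quota: 6,902 units at 21.5%.
Pro-rata value split: in-quota = €1,779,832.16 × 4,910/11,812 = €739,838.80; over-quota = €1,779,832.16 − €739,838.80 = €1,039,993.36.
In-quota duty = €739,838.80 × 9% = €66,585.49. Over-quota duty = €1,039,993.36 × 21.5% = €223,598.57.
Line duty = €66,585.49 + €223,598.57 = €290,184.06.
Total = €0.00 + €61,722.05 + €0.00 + €290,184.06 = €351,906.11.

€351,906.11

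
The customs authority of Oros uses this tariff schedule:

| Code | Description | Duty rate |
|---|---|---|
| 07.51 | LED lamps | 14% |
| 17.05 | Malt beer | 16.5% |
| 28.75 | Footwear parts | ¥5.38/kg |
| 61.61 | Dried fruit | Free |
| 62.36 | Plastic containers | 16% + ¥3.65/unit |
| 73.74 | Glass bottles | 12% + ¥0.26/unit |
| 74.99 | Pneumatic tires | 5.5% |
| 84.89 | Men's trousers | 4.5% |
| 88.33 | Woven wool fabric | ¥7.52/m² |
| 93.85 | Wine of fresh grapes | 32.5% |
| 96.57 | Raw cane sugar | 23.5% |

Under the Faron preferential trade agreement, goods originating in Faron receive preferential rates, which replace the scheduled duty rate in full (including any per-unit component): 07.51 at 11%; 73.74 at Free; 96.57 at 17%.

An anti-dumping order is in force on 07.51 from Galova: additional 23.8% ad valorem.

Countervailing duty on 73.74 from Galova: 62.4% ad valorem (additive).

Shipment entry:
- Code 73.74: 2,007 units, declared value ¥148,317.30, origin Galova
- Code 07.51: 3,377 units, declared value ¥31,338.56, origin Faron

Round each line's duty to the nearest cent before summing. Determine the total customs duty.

¥114,317.13

Line 1 (73.74, Galova, 2,007 units, ¥148,317.30):
Base rate for 73.74 is 12% + ¥0.26/unit.
73.74 has an FTA preferential rate, but origin Galova is not Faron; base rate stands.
Additional duty on 73.74 from Galova: +62.4%. Applied ad valorem rate: 12% + 62.4% = 74.4%.
Duty = ¥148,317.30 × 74.4% + 2,007 × ¥0.26 = ¥110,869.89.
Line 2 (07.51, Faron, 3,377 units, ¥31,338.56):
Base rate for 07.51 is 14%.
Origin Faron qualifies under the Oros–Faron agreement and 07.51 is covered: preferential rate 11% applies instead.
The additional-duty order on 07.51 targets Galova, not Faron; it does not apply.
Duty = ¥31,338.56 × 11% = ¥3,447.24.
Total = ¥110,869.89 + ¥3,447.24 = ¥114,317.13.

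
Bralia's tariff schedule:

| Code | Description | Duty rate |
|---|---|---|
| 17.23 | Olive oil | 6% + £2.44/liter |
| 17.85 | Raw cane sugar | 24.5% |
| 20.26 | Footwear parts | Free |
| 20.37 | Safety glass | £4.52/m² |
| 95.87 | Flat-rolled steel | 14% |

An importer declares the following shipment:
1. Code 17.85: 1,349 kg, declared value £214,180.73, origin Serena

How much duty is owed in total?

£52,474.28

Line 1 (17.85, Serena, 1,349 kg, £214,180.73):
Base rate for 17.85 is 24.5%.
Duty = £214,180.73 × 24.5% = £52,474.28.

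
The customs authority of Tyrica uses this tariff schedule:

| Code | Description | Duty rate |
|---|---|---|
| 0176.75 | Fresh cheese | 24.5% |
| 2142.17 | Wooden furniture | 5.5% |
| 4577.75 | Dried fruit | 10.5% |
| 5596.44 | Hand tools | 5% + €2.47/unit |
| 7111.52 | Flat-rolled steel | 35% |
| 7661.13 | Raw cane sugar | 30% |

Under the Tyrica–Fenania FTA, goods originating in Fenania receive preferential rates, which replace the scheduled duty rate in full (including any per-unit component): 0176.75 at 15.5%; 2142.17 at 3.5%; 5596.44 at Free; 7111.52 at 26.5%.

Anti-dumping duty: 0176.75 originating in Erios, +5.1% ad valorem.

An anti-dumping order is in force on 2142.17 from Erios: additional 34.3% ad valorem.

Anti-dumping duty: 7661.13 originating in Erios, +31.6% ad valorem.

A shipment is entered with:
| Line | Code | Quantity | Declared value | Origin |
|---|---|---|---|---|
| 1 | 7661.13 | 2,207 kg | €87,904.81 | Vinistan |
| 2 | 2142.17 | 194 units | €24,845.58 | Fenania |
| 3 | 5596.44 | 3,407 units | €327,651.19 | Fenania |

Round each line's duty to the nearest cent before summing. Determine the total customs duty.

€27,241.04

Line 1 (7661.13, Vinistan, 2,207 kg, €87,904.81):
Base rate for 7661.13 is 30%.
The additional-duty order on 7661.13 targets Erios, not Vinistan; it does not apply.
Duty = €87,904.81 × 30% = €26,371.44.
Line 2 (2142.17, Fenania, 194 units, €24,845.58):
Base rate for 2142.17 is 5.5%.
Origin Fenania qualifies under the Tyrica–Fenania agreement and 2142.17 is covered: preferential rate 3.5% applies instead.
The additional-duty order on 2142.17 targets Erios, not Fenania; it does not apply.
Duty = €24,845.58 × 3.5% = €869.60.
Line 3 (5596.44, Fenania, 3,407 units, €327,651.19):
Base rate for 5596.44 is 5% + €2.47/unit.
Origin Fenania qualifies under the Tyrica–Fenania agreement and 5596.44 is covered: preferential rate Free applies instead.
Duty = €327,651.19 × 0% = €0.00.
Total = €26,371.44 + €869.60 + €0.00 = €27,241.04.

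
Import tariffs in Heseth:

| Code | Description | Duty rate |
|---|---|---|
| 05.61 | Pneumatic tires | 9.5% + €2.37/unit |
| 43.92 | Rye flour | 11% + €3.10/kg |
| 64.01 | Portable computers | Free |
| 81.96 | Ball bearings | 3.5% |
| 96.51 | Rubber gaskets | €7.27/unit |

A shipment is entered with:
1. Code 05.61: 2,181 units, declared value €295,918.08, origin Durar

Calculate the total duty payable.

€33,281.19

Line 1 (05.61, Durar, 2,181 units, €295,918.08):
Base rate for 05.61 is 9.5% + €2.37/unit.
Duty = €295,918.08 × 9.5% + 2,181 × €2.37 = €33,281.19.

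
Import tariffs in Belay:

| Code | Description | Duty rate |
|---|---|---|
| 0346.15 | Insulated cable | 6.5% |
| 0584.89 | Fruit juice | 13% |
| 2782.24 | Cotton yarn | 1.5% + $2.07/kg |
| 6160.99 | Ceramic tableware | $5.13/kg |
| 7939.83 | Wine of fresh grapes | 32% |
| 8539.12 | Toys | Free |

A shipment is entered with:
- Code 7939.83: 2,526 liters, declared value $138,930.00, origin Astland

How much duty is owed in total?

Line 1 (7939.83, Astland, 2,526 liters, $138,930.00):
Base rate for 7939.83 is 32%.
Duty = $138,930.00 × 32% = $44,457.60.

$44,457.60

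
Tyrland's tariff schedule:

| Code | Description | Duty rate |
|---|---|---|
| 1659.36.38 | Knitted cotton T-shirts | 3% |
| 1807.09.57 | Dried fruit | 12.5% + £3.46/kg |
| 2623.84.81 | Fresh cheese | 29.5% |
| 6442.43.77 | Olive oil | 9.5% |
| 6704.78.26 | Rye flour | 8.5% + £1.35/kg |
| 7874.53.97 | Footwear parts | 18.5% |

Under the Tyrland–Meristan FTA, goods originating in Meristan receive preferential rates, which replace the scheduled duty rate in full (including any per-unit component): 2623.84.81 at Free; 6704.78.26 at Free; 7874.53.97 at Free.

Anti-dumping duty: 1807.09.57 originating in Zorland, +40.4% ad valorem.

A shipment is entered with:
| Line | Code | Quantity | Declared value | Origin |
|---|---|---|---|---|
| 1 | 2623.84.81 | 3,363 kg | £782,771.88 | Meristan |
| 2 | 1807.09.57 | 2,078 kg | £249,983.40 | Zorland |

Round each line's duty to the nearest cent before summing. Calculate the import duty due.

£139,431.10

Line 1 (2623.84.81, Meristan, 3,363 kg, £782,771.88):
Base rate for 2623.84.81 is 29.5%.
Origin Meristan qualifies under the Tyrland–Meristan agreement and 2623.84.81 is covered: preferential rate Free applies instead.
Duty = £782,771.88 × 0% = £0.00.
Line 2 (1807.09.57, Zorland, 2,078 kg, £249,983.40):
Base rate for 1807.09.57 is 12.5% + £3.46/kg.
Additional duty on 1807.09.57 from Zorland: +40.4%. Applied ad valorem rate: 12.5% + 40.4% = 52.9%.
Duty = £249,983.40 × 52.9% + 2,078 × £3.46 = £139,431.10.
Total = £0.00 + £139,431.10 = £139,431.10.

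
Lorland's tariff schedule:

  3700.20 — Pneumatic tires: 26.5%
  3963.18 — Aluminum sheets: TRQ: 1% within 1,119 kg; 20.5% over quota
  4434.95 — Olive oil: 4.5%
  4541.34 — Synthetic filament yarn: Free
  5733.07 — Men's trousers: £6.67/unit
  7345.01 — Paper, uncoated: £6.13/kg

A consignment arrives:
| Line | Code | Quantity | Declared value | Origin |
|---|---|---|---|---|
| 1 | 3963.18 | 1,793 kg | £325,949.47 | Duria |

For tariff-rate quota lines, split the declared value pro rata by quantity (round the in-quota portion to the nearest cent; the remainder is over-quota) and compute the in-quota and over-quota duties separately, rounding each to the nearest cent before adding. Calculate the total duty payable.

£27,152.15

Line 1 (3963.18, Duria, 1,793 kg, £325,949.47):
Code 3963.18 is under a tariff-rate quota (threshold 1,119 kg). In-quota: 1,119 kg at 1%; over-quota: 674 kg at 20.5%.
Pro-rata value split: in-quota = £325,949.47 × 1,119/1,793 = £203,423.01; over-quota = £325,949.47 − £203,423.01 = £122,526.46.
In-quota duty = £203,423.01 × 1% = £2,034.23. Over-quota duty = £122,526.46 × 20.5% = £25,117.92.
Line duty = £2,034.23 + £25,117.92 = £27,152.15.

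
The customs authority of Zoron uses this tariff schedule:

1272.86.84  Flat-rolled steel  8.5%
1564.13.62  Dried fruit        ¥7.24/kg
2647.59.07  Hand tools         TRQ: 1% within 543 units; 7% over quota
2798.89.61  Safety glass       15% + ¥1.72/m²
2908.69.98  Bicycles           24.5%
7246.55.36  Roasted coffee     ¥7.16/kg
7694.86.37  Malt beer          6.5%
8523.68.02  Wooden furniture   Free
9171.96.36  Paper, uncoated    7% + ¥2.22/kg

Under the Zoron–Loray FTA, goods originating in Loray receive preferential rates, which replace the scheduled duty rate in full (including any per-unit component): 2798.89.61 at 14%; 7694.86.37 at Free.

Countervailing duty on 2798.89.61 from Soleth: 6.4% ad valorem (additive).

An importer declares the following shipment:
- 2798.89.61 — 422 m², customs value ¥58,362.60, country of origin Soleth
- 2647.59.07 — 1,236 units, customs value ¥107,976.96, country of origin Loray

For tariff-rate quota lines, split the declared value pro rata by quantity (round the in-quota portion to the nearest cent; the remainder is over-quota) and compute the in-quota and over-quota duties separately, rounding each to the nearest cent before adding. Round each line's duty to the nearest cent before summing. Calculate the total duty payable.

Line 1 (2798.89.61, Soleth, 422 m², ¥58,362.60):
Base rate for 2798.89.61 is 15% + ¥1.72/m².
2798.89.61 has an FTA preferential rate, but origin Soleth is not Loray; base rate stands.
Additional duty on 2798.89.61 from Soleth: +6.4%. Applied ad valorem rate: 15% + 6.4% = 21.4%.
Duty = ¥58,362.60 × 21.4% + 422 × ¥1.72 = ¥13,215.44.
Line 2 (2647.59.07, Loray, 1,236 units, ¥107,976.96):
Code 2647.59.07 is under a tariff-rate quota (threshold 543 units). In-quota: 543 units at 1%; over-quota: 693 units at 7%.
Pro-rata value split: in-quota = ¥107,976.96 × 543/1,236 = ¥47,436.48; over-quota = ¥107,976.96 − ¥47,436.48 = ¥60,540.48.
In-quota duty = ¥47,436.48 × 1% = ¥474.36. Over-quota duty = ¥60,540.48 × 7% = ¥4,237.83.
Line duty = ¥474.36 + ¥4,237.83 = ¥4,712.19.
Total = ¥13,215.44 + ¥4,712.19 = ¥17,927.63.

¥17,927.63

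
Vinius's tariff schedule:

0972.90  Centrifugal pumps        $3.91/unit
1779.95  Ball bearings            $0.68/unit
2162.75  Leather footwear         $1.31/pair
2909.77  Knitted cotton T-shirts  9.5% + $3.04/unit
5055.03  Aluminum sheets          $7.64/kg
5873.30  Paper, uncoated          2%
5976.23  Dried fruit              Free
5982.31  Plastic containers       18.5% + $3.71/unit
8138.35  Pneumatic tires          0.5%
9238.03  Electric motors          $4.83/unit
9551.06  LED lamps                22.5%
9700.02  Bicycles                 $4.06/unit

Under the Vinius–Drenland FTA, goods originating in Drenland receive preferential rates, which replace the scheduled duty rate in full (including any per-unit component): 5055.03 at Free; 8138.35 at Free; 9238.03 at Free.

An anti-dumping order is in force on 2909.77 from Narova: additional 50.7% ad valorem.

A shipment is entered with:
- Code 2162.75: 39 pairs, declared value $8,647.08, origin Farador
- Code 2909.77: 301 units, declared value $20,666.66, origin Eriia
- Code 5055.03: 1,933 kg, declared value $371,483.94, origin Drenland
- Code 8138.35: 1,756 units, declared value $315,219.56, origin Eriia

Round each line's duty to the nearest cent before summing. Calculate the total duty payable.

Line 1 (2162.75, Farador, 39 pairs, $8,647.08):
Base rate for 2162.75 is $1.31/pair.
Duty = 39 × $1.31 = $51.09.
Line 2 (2909.77, Eriia, 301 units, $20,666.66):
Base rate for 2909.77 is 9.5% + $3.04/unit.
The additional-duty order on 2909.77 targets Narova, not Eriia; it does not apply.
Duty = $20,666.66 × 9.5% + 301 × $3.04 = $2,878.37.
Line 3 (5055.03, Drenland, 1,933 kg, $371,483.94):
Base rate for 5055.03 is $7.64/kg.
Origin Drenland qualifies under the Vinius–Drenland agreement and 5055.03 is covered: preferential rate Free applies instead.
Duty = $371,483.94 × 0% = $0.00.
Line 4 (8138.35, Eriia, 1,756 units, $315,219.56):
Base rate for 8138.35 is 0.5%.
8138.35 has an FTA preferential rate, but origin Eriia is not Drenland; base rate stands.
Duty = $315,219.56 × 0.5% = $1,576.10.
Total = $51.09 + $2,878.37 + $0.00 + $1,576.10 = $4,505.56.

$4,505.56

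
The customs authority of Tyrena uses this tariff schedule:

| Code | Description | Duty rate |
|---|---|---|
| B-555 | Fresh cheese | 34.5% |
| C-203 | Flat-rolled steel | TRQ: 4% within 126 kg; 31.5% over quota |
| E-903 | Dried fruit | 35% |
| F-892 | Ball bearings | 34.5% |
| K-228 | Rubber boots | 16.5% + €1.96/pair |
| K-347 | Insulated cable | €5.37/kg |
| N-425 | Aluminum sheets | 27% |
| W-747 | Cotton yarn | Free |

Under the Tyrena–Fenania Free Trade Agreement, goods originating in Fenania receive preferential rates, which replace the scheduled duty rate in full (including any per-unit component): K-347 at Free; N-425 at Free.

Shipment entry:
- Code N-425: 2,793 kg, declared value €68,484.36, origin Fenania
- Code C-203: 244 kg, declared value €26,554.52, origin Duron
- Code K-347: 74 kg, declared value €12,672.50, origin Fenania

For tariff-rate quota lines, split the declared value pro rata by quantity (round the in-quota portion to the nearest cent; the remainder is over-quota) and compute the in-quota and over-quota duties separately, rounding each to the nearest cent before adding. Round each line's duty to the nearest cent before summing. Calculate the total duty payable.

Line 1 (N-425, Fenania, 2,793 kg, €68,484.36):
Base rate for N-425 is 27%.
Origin Fenania qualifies under the Tyrena–Fenania agreement and N-425 is covered: preferential rate Free applies instead.
Duty = €68,484.36 × 0% = €0.00.
Line 2 (C-203, Duron, 244 kg, €26,554.52):
Code C-203 is under a tariff-rate quota (threshold 126 kg). In-quota: 126 kg at 4%; over-quota: 118 kg at 31.5%.
Pro-rata value split: in-quota = €26,554.52 × 126/244 = €13,712.58; over-quota = €26,554.52 − €13,712.58 = €12,841.94.
In-quota duty = €13,712.58 × 4% = €548.50. Over-quota duty = €12,841.94 × 31.5% = €4,045.21.
Line duty = €548.50 + €4,045.21 = €4,593.71.
Line 3 (K-347, Fenania, 74 kg, €12,672.50):
Base rate for K-347 is €5.37/kg.
Origin Fenania qualifies under the Tyrena–Fenania agreement and K-347 is covered: preferential rate Free applies instead.
Duty = €12,672.50 × 0% = €0.00.
Total = €0.00 + €4,593.71 + €0.00 = €4,593.71.

€4,593.71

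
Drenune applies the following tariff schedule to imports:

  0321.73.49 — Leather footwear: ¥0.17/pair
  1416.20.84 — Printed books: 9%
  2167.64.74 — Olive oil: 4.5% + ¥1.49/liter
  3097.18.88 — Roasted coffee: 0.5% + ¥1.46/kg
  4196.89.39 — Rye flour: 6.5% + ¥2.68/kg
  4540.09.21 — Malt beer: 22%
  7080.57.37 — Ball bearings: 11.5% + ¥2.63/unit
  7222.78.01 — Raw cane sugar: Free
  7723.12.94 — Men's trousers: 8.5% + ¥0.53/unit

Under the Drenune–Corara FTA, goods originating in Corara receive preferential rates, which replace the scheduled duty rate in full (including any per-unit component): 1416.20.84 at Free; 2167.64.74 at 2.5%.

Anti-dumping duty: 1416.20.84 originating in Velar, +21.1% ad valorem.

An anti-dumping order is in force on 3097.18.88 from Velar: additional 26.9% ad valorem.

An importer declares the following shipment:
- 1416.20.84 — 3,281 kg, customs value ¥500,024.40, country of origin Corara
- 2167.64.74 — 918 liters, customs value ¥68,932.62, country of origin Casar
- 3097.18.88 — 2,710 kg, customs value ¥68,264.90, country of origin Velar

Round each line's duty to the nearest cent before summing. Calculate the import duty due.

Line 1 (1416.20.84, Corara, 3,281 kg, ¥500,024.40):
Base rate for 1416.20.84 is 9%.
Origin Corara qualifies under the Drenune–Corara agreement and 1416.20.84 is covered: preferential rate Free applies instead.
The additional-duty order on 1416.20.84 targets Velar, not Corara; it does not apply.
Duty = ¥500,024.40 × 0% = ¥0.00.
Line 2 (2167.64.74, Casar, 918 liters, ¥68,932.62):
Base rate for 2167.64.74 is 4.5% + ¥1.49/liter.
2167.64.74 has an FTA preferential rate, but origin Casar is not Corara; base rate stands.
Duty = ¥68,932.62 × 4.5% + 918 × ¥1.49 = ¥4,469.79.
Line 3 (3097.18.88, Velar, 2,710 kg, ¥68,264.90):
Base rate for 3097.18.88 is 0.5% + ¥1.46/kg.
Additional duty on 3097.18.88 from Velar: +26.9%. Applied ad valorem rate: 0.5% + 26.9% = 27.4%.
Duty = ¥68,264.90 × 27.4% + 2,710 × ¥1.46 = ¥22,661.18.
Total = ¥0.00 + ¥4,469.79 + ¥22,661.18 = ¥27,130.97.

¥27,130.97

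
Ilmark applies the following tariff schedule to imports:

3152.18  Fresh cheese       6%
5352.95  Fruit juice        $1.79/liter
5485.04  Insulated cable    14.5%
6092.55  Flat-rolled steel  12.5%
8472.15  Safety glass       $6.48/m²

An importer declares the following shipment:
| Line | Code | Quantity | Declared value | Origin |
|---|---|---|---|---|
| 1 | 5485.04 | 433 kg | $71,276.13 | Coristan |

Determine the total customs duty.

Line 1 (5485.04, Coristan, 433 kg, $71,276.13):
Base rate for 5485.04 is 14.5%.
Duty = $71,276.13 × 14.5% = $10,335.04.

$10,335.04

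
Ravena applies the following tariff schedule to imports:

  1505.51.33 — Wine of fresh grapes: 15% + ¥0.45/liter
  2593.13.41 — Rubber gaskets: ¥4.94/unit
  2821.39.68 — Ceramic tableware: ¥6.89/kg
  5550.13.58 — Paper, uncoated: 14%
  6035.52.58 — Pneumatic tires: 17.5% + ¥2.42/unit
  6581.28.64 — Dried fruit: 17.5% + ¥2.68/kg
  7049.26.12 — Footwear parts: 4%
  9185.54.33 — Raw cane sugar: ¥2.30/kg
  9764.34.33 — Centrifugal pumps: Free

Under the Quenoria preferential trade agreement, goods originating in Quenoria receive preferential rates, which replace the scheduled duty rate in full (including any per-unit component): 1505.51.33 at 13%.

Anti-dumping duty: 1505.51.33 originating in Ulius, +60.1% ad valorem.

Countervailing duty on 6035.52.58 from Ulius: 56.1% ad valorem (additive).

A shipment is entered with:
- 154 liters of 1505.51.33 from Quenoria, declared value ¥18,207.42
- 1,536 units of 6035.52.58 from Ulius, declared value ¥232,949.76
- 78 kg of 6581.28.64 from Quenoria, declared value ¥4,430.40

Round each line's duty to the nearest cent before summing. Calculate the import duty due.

Line 1 (1505.51.33, Quenoria, 154 liters, ¥18,207.42):
Base rate for 1505.51.33 is 15% + ¥0.45/liter.
Origin Quenoria qualifies under the Ravena–Quenoria agreement and 1505.51.33 is covered: preferential rate 13% applies instead.
The additional-duty order on 1505.51.33 targets Ulius, not Quenoria; it does not apply.
Duty = ¥18,207.42 × 13% = ¥2,366.96.
Line 2 (6035.52.58, Ulius, 1,536 units, ¥232,949.76):
Base rate for 6035.52.58 is 17.5% + ¥2.42/unit.
Additional duty on 6035.52.58 from Ulius: +56.1%. Applied ad valorem rate: 17.5% + 56.1% = 73.6%.
Duty = ¥232,949.76 × 73.6% + 1,536 × ¥2.42 = ¥175,168.14.
Line 3 (6581.28.64, Quenoria, 78 kg, ¥4,430.40):
Base rate for 6581.28.64 is 17.5% + ¥2.68/kg.
Origin Quenoria is the FTA partner but 6581.28.64 is not on the preference list; base rate stands.
Duty = ¥4,430.40 × 17.5% + 78 × ¥2.68 = ¥984.36.
Total = ¥2,366.96 + ¥175,168.14 + ¥984.36 = ¥178,519.46.

¥178,519.46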